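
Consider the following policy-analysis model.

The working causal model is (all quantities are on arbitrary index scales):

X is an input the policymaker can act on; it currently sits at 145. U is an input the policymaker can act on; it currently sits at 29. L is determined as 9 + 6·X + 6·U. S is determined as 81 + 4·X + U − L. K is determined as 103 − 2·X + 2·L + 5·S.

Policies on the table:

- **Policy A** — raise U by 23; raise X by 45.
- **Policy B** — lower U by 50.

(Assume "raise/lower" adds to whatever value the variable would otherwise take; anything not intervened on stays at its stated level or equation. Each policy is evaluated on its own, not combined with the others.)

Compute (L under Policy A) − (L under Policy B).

Policy A (U + 23, X + 45):
  X = 145 + 45 = 190
  U = 29 + 23 = 52
  L = 9 + 6·190 + 6·52 = 1461
Policy B (U − 50):
  X = 145
  U = 29 − 50 = -21
  L = 9 + 6·145 + 6·(-21) = 753
L: 1461 − 753 = 708

708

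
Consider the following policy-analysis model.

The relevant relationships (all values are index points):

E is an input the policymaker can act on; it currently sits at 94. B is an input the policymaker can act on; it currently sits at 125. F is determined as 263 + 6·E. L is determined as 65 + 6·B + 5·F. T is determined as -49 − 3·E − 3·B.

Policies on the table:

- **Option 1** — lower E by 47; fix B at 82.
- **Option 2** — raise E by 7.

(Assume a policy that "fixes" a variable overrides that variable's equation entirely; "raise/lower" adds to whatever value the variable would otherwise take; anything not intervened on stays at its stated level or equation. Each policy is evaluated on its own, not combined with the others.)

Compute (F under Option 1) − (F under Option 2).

-324

Option 1 (E − 47, B := 82):
  E = 94 − 47 = 47
  F = 263 + 6·47 = 545
Option 2 (E + 7):
  E = 94 + 7 = 101
  F = 263 + 6·101 = 869
F: 545 − 869 = -324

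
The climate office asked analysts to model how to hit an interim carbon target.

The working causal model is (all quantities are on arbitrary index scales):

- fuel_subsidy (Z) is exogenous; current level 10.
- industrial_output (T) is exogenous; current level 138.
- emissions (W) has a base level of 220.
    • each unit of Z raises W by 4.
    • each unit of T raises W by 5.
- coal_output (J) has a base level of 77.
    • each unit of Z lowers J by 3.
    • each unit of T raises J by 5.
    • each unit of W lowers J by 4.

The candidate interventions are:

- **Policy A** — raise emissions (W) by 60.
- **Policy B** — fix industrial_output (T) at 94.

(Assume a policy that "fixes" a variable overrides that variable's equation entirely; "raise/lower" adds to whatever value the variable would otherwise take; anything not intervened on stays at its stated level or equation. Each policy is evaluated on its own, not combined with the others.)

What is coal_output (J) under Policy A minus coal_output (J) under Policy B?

Policy A (W + 60):
  Z = 10
  T = 138
  W = 220 + 4·10 + 5·138 (+60 from intervention) = 1010
  J = 77 − 3·10 + 5·138 − 4·1010 = -3303
Policy B (T := 94):
  Z = 10
  T = 94
  W = 220 + 4·10 + 5·94 = 730
  J = 77 − 3·10 + 5·94 − 4·730 = -2403
J: -3303 − (-2403) = -900

-900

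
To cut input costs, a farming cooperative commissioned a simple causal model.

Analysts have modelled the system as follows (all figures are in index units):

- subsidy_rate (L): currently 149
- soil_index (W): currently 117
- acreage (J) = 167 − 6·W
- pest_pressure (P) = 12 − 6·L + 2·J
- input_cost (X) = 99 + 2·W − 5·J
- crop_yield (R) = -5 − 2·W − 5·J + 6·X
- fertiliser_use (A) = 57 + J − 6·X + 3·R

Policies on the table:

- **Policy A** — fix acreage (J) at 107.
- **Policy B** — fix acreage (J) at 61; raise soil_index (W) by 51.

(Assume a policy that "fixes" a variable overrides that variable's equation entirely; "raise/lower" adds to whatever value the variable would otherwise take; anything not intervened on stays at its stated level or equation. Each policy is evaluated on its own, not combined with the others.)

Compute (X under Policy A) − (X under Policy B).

-332

Policy A (J := 107):
  W = 117
  J = 107
  X = 99 + 2·117 − 5·107 = -202
Policy B (J := 61, W + 51):
  W = 117 + 51 = 168
  J = 61
  X = 99 + 2·168 − 5·61 = 130
X: -202 − 130 = -332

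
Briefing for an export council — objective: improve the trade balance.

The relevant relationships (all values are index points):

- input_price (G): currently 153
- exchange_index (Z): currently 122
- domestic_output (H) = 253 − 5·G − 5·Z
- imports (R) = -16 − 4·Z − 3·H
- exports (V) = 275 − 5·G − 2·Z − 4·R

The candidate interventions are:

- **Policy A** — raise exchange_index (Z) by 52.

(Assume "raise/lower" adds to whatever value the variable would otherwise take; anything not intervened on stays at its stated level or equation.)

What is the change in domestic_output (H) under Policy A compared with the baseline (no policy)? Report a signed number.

Baseline:
  G = 153
  Z = 122
  H = 253 − 5·153 − 5·122 = -1122
Policy A (Z + 52):
  G = 153
  Z = 122 + 52 = 174
  H = 253 − 5·153 − 5·174 = -1382
Change in H: -1382 − (-1122) = -260

-260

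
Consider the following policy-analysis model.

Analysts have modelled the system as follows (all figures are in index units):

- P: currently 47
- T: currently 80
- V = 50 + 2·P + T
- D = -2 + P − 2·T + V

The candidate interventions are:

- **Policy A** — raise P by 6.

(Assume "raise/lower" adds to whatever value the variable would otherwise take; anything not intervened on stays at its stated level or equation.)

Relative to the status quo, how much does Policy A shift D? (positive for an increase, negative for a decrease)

Baseline:
  P = 47
  T = 80
  V = 50 + 2·47 + 80 = 224
  D = -2 + 47 − 2·80 + 224 = 109
Policy A (P + 6):
  P = 47 + 6 = 53
  T = 80
  V = 50 + 2·53 + 80 = 236
  D = -2 + 53 − 2·80 + 236 = 127
Change in D: 127 − 109 = 18

18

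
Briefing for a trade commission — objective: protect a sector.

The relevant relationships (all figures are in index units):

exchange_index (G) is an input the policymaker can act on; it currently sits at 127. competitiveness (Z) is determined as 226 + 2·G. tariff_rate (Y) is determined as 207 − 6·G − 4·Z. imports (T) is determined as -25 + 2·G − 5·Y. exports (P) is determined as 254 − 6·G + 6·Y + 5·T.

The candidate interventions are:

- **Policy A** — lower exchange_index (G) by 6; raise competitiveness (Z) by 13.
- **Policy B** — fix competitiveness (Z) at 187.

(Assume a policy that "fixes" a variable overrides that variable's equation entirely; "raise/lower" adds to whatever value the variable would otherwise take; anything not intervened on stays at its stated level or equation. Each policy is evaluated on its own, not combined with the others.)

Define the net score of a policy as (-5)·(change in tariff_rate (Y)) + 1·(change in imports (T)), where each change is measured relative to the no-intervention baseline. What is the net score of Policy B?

-11720

Baseline:
  G = 127
  Z = 226 + 2·127 = 480
  Y = 207 − 6·127 − 4·480 = -2475
  T = -25 + 2·127 − 5·(-2475) = 12604
Policy B (Z := 187):
  G = 127
  Z = 187
  Y = 207 − 6·127 − 4·187 = -1303
  T = -25 + 2·127 − 5·(-1303) = 6744
ΔY = -1303 − (-2475) = 1172; ΔT = 6744 − 12604 = -5860
Score = (-5)·1172 + 1·(-5860) = -11720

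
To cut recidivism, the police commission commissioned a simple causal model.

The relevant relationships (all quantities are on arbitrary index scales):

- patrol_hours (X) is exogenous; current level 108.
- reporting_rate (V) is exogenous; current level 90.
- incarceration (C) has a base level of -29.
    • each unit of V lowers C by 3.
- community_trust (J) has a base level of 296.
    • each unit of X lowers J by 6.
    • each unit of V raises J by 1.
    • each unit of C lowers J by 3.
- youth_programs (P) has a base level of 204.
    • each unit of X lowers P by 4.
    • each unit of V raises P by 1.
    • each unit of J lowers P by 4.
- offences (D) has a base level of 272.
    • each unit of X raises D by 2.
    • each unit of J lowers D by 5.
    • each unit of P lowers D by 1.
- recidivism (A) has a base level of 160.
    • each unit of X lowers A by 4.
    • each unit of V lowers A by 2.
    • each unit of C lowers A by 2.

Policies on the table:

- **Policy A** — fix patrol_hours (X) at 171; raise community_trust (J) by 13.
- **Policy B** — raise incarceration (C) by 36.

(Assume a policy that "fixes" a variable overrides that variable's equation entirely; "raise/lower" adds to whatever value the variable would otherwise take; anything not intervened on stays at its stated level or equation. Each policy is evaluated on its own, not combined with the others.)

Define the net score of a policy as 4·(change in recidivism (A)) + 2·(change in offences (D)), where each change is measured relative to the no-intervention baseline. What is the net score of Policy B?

-72

Baseline:
  X = 108
  V = 90
  C = -29 − 3·90 = -299
  J = 296 − 6·108 + 90 − 3·(-299) = 635
  P = 204 − 4·108 + 90 − 4·635 = -2678
  D = 272 + 2·108 − 5·635 − (-2678) = -9
  A = 160 − 4·108 − 2·90 − 2·(-299) = 146
Policy B (C + 36):
  X = 108
  V = 90
  C = -29 − 3·90 (+36 from intervention) = -263
  J = 296 − 6·108 + 90 − 3·(-263) = 527
  P = 204 − 4·108 + 90 − 4·527 = -2246
  D = 272 + 2·108 − 5·527 − (-2246) = 99
  A = 160 − 4·108 − 2·90 − 2·(-263) = 74
ΔA = 74 − 146 = -72; ΔD = 99 − (-9) = 108
Score = 4·(-72) + 2·108 = -72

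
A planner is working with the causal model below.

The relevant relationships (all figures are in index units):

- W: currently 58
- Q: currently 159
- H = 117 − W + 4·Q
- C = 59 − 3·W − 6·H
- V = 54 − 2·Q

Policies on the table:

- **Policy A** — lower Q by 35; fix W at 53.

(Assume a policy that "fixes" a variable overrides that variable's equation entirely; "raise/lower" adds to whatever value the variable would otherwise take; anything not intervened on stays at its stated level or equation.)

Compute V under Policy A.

Policy A (Q − 35, W := 53):
  Q = 159 − 35 = 124
  V = 54 − 2·124 = -194

-194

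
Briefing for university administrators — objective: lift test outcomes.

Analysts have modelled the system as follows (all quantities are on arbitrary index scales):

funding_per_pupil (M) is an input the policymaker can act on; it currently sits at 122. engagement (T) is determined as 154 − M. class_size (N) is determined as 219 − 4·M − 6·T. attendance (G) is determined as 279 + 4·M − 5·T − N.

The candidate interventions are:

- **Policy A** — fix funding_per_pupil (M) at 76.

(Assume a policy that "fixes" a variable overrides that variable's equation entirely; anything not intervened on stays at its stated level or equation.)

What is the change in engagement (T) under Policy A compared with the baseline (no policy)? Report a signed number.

46

Baseline:
  M = 122
  T = 154 − 122 = 32
Policy A (M := 76):
  M = 76
  T = 154 − 76 = 78
Change in T: 78 − 32 = 46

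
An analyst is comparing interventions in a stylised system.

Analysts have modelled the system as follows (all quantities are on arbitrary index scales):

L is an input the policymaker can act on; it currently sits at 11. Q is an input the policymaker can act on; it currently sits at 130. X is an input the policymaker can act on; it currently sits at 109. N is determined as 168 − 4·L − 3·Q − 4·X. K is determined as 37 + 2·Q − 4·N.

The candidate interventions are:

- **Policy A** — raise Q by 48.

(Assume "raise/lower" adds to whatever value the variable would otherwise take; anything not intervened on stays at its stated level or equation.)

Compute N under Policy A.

Policy A (Q + 48):
  L = 11
  Q = 130 + 48 = 178
  X = 109
  N = 168 − 4·11 − 3·178 − 4·109 = -846

-846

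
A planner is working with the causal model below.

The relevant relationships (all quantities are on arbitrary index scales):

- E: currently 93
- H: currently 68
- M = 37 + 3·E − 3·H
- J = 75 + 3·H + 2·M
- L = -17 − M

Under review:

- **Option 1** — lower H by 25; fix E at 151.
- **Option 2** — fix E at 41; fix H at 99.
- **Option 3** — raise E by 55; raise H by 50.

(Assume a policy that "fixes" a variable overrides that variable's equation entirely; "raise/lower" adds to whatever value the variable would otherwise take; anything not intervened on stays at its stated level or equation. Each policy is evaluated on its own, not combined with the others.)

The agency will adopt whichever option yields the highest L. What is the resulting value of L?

120

Option 1 (H − 25, E := 151):
  E = 151
  H = 68 − 25 = 43
  M = 37 + 3·151 − 3·43 = 361
  L = -17 − 361 = -378
Option 2 (E := 41, H := 99):
  E = 41
  H = 99
  M = 37 + 3·41 − 3·99 = -137
  L = -17 − (-137) = 120
Option 3 (E + 55, H + 50):
  E = 93 + 55 = 148
  H = 68 + 50 = 118
  M = 37 + 3·148 − 3·118 = 127
  L = -17 − 127 = -144
Comparing — Option 1: L=-378, Option 2: L=120, Option 3: L=-144. Highest is 120 (Option 2).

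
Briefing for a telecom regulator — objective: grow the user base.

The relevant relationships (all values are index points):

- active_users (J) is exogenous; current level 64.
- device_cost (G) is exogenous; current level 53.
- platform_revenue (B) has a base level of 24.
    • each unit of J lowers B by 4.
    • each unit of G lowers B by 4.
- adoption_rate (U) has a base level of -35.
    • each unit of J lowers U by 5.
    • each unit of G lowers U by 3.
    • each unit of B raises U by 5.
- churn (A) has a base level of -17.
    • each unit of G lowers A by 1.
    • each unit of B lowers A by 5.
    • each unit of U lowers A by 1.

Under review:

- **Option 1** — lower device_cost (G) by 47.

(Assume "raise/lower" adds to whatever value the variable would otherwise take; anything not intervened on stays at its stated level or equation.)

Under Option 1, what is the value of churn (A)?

Option 1 (G − 47):
  J = 64
  G = 53 − 47 = 6
  B = 24 − 4·64 − 4·6 = -256
  U = -35 − 5·64 − 3·6 + 5·(-256) = -1653
  A = -17 − 6 − 5·(-256) − (-1653) = 2910

2910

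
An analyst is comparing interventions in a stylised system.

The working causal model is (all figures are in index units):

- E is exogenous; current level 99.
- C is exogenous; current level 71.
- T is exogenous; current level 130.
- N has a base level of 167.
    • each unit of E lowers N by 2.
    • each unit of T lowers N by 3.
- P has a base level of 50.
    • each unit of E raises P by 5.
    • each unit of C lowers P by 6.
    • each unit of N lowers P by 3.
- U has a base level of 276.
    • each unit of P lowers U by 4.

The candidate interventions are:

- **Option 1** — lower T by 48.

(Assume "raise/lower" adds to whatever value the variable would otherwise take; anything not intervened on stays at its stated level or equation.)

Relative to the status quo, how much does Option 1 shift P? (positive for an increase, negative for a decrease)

Baseline:
  E = 99
  C = 71
  T = 130
  N = 167 − 2·99 − 3·130 = -421
  P = 50 + 5·99 − 6·71 − 3·(-421) = 1382
Option 1 (T − 48):
  E = 99
  C = 71
  T = 130 − 48 = 82
  N = 167 − 2·99 − 3·82 = -277
  P = 50 + 5·99 − 6·71 − 3·(-277) = 950
Change in P: 950 − 1382 = -432

-432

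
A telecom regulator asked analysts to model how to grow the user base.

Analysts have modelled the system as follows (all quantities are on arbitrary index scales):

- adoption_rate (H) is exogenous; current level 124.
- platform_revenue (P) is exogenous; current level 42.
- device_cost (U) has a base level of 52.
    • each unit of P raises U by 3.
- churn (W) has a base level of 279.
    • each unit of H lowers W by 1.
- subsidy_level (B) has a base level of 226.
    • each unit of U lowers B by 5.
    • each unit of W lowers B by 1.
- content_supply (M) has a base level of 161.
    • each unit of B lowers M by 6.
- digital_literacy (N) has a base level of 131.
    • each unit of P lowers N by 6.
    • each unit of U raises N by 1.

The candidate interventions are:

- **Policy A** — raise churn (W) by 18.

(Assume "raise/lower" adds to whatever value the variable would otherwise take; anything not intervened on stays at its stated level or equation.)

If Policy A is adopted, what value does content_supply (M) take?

Policy A (W + 18):
  H = 124
  P = 42
  U = 52 + 3·42 = 178
  W = 279 − 124 (+18 from intervention) = 173
  B = 226 − 5·178 − 173 = -837
  M = 161 − 6·(-837) = 5183

5183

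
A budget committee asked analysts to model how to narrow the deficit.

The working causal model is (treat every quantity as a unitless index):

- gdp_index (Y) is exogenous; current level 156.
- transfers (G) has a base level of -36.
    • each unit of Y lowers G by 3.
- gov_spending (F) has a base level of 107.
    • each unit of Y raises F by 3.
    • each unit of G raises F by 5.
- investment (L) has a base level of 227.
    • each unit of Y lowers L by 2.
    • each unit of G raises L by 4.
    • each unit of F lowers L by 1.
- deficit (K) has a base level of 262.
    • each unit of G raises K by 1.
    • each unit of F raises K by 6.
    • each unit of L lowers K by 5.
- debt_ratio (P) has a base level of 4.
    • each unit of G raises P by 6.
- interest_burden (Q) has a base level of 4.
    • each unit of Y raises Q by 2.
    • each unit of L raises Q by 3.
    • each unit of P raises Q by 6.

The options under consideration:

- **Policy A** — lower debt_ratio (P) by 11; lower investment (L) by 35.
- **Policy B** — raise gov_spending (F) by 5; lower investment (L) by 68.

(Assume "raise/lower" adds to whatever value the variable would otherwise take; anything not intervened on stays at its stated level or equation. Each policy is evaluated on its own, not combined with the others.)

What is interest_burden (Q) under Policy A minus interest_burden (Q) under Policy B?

48

Policy A (P − 11, L − 35):
  Y = 156
  G = -36 − 3·156 = -504
  F = 107 + 3·156 + 5·(-504) = -1945
  L = 227 − 2·156 + 4·(-504) − (-1945) (−35 from intervention) = -191
  P = 4 + 6·(-504) (−11 from intervention) = -3031
  Q = 4 + 2·156 + 3·(-191) + 6·(-3031) = -18443
Policy B (F + 5, L − 68):
  Y = 156
  G = -36 − 3·156 = -504
  F = 107 + 3·156 + 5·(-504) (+5 from intervention) = -1940
  L = 227 − 2·156 + 4·(-504) − (-1940) (−68 from intervention) = -229
  P = 4 + 6·(-504) = -3020
  Q = 4 + 2·156 + 3·(-229) + 6·(-3020) = -18491
Q: -18443 − (-18491) = 48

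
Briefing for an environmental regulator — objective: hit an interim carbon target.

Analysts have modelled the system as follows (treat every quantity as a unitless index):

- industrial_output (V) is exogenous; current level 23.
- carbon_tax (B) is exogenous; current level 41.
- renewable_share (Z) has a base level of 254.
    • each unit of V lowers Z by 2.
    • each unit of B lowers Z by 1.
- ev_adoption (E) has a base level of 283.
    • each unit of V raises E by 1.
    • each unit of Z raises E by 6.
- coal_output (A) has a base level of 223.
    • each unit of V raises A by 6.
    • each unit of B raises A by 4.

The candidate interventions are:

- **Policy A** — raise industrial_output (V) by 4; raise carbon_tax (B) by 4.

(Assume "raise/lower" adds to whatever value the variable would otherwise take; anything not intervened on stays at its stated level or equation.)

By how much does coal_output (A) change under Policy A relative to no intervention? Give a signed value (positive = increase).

Baseline:
  V = 23
  B = 41
  A = 223 + 6·23 + 4·41 = 525
Policy A (V + 4, B + 4):
  V = 23 + 4 = 27
  B = 41 + 4 = 45
  A = 223 + 6·27 + 4·45 = 565
Change in A: 565 − 525 = 40

40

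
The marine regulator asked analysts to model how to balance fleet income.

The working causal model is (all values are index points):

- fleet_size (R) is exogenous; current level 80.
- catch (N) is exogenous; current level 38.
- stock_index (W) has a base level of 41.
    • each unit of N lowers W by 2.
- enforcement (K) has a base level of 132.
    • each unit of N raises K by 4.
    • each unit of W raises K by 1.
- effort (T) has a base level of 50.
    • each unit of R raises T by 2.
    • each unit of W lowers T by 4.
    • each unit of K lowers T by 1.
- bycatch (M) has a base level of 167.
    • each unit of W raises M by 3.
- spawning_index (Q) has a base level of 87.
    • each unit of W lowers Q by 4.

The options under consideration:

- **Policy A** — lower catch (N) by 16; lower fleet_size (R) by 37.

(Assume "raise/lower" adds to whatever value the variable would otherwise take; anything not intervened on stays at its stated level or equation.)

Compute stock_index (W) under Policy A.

Policy A (N − 16, R − 37):
  N = 38 − 16 = 22
  W = 41 − 2·22 = -3

-3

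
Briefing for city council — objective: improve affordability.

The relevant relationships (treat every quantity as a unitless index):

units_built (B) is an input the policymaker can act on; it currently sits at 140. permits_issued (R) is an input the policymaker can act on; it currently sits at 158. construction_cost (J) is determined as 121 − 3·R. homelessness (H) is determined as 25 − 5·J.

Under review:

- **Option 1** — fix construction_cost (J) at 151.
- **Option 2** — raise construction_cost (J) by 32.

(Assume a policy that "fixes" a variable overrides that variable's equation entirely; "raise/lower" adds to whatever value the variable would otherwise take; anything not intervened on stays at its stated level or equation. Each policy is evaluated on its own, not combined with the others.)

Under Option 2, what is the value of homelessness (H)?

Option 2 (J + 32):
  R = 158
  J = 121 − 3·158 (+32 from intervention) = -321
  H = 25 − 5·(-321) = 1630

1630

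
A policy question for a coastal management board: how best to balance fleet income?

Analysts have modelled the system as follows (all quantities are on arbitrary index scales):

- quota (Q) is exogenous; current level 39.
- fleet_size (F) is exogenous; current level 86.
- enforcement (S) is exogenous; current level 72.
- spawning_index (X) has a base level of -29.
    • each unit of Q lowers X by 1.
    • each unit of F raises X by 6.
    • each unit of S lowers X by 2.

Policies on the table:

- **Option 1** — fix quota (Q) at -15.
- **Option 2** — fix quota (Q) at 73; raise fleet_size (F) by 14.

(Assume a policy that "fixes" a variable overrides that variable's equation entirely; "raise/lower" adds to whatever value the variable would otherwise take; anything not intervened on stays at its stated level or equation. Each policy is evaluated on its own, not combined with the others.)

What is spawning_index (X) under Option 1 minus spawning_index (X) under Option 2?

4

Option 1 (Q := -15):
  Q = -15
  F = 86
  S = 72
  X = -29 − (-15) + 6·86 − 2·72 = 358
Option 2 (Q := 73, F + 14):
  Q = 73
  F = 86 + 14 = 100
  S = 72
  X = -29 − 73 + 6·100 − 2·72 = 354
X: 358 − 354 = 4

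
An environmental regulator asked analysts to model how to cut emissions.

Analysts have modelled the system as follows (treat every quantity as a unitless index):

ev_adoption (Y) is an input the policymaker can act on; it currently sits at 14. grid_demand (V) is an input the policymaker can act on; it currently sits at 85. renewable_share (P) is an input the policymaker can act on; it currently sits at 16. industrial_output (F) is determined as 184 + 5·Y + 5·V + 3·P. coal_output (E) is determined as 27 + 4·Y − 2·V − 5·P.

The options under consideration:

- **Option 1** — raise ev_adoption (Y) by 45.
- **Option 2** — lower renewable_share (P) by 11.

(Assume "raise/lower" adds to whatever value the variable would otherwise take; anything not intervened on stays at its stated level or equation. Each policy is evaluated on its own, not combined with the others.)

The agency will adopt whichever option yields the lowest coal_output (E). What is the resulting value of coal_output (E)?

-112

Option 1 (Y + 45):
  Y = 14 + 45 = 59
  V = 85
  P = 16
  E = 27 + 4·59 − 2·85 − 5·16 = 13
Option 2 (P − 11):
  Y = 14
  V = 85
  P = 16 − 11 = 5
  E = 27 + 4·14 − 2·85 − 5·5 = -112
Comparing — Option 1: E=13, Option 2: E=-112. Lowest is -112 (Option 2).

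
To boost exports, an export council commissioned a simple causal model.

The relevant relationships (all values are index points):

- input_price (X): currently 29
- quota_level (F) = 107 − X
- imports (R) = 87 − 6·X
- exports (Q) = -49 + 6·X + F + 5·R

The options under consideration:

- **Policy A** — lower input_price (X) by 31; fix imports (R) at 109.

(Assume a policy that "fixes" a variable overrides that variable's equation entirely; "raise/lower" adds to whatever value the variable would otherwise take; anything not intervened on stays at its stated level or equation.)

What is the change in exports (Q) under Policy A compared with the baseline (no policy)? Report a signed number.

825

Baseline:
  X = 29
  F = 107 − 29 = 78
  R = 87 − 6·29 = -87
  Q = -49 + 6·29 + 78 + 5·(-87) = -232
Policy A (X − 31, R := 109):
  X = 29 − 31 = -2
  F = 107 − (-2) = 109
  R = 109
  Q = -49 + 6·(-2) + 109 + 5·109 = 593
Change in Q: 593 − (-232) = 825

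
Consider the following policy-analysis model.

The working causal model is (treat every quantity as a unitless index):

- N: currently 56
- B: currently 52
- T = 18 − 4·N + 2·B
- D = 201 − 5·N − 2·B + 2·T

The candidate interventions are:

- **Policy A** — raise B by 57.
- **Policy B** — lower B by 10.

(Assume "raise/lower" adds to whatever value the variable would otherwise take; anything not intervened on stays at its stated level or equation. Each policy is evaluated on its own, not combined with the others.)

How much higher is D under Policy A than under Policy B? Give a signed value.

134

Policy A (B + 57):
  N = 56
  B = 52 + 57 = 109
  T = 18 − 4·56 + 2·109 = 12
  D = 201 − 5·56 − 2·109 + 2·12 = -273
Policy B (B − 10):
  N = 56
  B = 52 − 10 = 42
  T = 18 − 4·56 + 2·42 = -122
  D = 201 − 5·56 − 2·42 + 2·(-122) = -407
D: -273 − (-407) = 134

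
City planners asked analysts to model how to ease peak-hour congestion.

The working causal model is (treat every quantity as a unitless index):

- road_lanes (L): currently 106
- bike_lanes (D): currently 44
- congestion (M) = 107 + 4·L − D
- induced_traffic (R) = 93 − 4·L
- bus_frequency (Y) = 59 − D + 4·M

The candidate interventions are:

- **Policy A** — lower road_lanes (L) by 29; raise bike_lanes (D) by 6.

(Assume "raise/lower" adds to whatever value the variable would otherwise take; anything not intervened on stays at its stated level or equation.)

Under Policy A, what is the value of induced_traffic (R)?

-215

Policy A (L − 29, D + 6):
  L = 106 − 29 = 77
  R = 93 − 4·77 = -215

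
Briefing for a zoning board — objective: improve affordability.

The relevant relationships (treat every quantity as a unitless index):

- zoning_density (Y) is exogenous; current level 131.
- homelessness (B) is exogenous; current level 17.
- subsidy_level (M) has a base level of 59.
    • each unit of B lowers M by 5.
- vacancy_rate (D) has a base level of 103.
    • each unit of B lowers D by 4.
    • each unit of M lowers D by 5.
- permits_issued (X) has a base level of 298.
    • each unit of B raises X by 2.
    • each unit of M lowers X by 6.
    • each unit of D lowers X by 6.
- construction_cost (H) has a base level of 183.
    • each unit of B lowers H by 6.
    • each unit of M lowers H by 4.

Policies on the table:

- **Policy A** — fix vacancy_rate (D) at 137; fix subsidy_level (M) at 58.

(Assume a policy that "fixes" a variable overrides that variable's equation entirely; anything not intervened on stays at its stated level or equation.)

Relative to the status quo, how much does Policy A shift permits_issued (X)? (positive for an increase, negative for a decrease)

Baseline:
  B = 17
  M = 59 − 5·17 = -26
  D = 103 − 4·17 − 5·(-26) = 165
  X = 298 + 2·17 − 6·(-26) − 6·165 = -502
Policy A (D := 137, M := 58):
  B = 17
  M = 58
  D = 137
  X = 298 + 2·17 − 6·58 − 6·137 = -838
Change in X: -838 − (-502) = -336

-336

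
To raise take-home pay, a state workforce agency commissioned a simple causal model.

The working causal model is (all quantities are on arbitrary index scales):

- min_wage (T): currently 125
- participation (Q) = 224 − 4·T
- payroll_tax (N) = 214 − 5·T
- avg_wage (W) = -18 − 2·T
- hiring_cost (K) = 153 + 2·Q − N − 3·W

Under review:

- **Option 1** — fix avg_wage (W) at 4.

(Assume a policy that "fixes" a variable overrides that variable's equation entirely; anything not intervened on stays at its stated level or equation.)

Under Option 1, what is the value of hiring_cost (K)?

Option 1 (W := 4):
  T = 125
  Q = 224 − 4·125 = -276
  N = 214 − 5·125 = -411
  W = 4
  K = 153 + 2·(-276) − (-411) − 3·4 = 0

0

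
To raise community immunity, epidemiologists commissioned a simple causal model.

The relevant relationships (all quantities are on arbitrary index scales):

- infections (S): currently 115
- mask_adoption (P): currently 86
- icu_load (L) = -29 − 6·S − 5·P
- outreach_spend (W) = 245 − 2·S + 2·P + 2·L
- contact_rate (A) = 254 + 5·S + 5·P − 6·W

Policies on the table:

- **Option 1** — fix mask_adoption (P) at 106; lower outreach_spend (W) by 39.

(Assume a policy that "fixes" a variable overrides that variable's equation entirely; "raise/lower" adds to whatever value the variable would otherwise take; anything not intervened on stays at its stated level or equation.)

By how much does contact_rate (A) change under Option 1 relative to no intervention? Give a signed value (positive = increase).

Baseline:
  S = 115
  P = 86
  L = -29 − 6·115 − 5·86 = -1149
  W = 245 − 2·115 + 2·86 + 2·(-1149) = -2111
  A = 254 + 5·115 + 5·86 − 6·(-2111) = 13925
Option 1 (P := 106, W − 39):
  S = 115
  P = 106
  L = -29 − 6·115 − 5·106 = -1249
  W = 245 − 2·115 + 2·106 + 2·(-1249) (−39 from intervention) = -2310
  A = 254 + 5·115 + 5·106 − 6·(-2310) = 15219
Change in A: 15219 − 13925 = 1294

1294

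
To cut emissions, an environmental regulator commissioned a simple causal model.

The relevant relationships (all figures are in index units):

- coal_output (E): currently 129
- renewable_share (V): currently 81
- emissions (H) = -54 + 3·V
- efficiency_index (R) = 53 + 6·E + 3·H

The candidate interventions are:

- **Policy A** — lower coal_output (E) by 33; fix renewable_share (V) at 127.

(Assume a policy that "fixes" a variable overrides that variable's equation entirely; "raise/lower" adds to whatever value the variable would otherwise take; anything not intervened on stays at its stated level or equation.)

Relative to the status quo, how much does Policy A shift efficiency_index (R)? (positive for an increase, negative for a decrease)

216

Baseline:
  E = 129
  V = 81
  H = -54 + 3·81 = 189
  R = 53 + 6·129 + 3·189 = 1394
Policy A (E − 33, V := 127):
  E = 129 − 33 = 96
  V = 127
  H = -54 + 3·127 = 327
  R = 53 + 6·96 + 3·327 = 1610
Change in R: 1610 − 1394 = 216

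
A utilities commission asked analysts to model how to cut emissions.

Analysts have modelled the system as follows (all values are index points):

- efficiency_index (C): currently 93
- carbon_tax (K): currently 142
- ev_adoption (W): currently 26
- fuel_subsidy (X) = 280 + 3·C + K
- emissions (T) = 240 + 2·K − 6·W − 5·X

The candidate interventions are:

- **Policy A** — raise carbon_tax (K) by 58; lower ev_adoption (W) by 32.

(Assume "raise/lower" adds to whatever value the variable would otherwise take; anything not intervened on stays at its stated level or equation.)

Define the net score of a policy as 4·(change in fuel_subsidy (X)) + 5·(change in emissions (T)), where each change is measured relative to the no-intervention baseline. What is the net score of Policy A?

322

Baseline:
  C = 93
  K = 142
  W = 26
  X = 280 + 3·93 + 142 = 701
  T = 240 + 2·142 − 6·26 − 5·701 = -3137
Policy A (K + 58, W − 32):
  C = 93
  K = 142 + 58 = 200
  W = 26 − 32 = -6
  X = 280 + 3·93 + 200 = 759
  T = 240 + 2·200 − 6·(-6) − 5·759 = -3119
ΔX = 759 − 701 = 58; ΔT = -3119 − (-3137) = 18
Score = 4·58 + 5·18 = 322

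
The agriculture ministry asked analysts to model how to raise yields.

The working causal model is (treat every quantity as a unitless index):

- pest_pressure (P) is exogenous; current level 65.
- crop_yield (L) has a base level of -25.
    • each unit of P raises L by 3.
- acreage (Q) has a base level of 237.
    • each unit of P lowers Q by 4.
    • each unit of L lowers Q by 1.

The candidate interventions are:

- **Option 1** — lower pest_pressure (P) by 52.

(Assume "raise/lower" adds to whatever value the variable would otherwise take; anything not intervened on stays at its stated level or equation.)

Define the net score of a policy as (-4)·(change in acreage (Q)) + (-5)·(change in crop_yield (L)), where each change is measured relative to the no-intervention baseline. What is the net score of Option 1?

-676

Baseline:
  P = 65
  L = -25 + 3·65 = 170
  Q = 237 − 4·65 − 170 = -193
Option 1 (P − 52):
  P = 65 − 52 = 13
  L = -25 + 3·13 = 14
  Q = 237 − 4·13 − 14 = 171
ΔQ = 171 − (-193) = 364; ΔL = 14 − 170 = -156
Score = (-4)·364 + (-5)·(-156) = -676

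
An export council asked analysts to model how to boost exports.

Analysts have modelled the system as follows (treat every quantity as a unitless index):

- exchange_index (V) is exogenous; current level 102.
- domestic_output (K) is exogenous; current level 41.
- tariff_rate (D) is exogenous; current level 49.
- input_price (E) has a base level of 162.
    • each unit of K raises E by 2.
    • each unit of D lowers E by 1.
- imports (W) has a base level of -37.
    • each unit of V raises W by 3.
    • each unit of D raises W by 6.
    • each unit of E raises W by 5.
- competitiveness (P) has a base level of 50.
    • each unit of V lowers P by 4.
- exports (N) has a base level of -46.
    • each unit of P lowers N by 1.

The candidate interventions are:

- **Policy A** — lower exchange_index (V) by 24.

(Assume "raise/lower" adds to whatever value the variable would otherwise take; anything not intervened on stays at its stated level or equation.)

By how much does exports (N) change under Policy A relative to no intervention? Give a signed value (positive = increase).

Baseline:
  V = 102
  P = 50 − 4·102 = -358
  N = -46 − (-358) = 312
Policy A (V − 24):
  V = 102 − 24 = 78
  P = 50 − 4·78 = -262
  N = -46 − (-262) = 216
Change in N: 216 − 312 = -96

-96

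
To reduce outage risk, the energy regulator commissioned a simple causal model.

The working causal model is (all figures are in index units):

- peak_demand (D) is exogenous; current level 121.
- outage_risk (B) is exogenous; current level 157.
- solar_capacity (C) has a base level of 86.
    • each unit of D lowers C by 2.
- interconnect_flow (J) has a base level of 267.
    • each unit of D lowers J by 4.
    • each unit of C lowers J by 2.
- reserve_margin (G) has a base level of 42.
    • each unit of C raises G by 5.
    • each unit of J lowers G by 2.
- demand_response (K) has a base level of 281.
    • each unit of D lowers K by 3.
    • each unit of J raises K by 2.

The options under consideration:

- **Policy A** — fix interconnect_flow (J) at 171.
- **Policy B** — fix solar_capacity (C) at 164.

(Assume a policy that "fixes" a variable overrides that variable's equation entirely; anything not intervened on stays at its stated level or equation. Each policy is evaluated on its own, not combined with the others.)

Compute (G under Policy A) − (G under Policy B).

-3032

Policy A (J := 171):
  D = 121
  C = 86 − 2·121 = -156
  J = 171
  G = 42 + 5·(-156) − 2·171 = -1080
Policy B (C := 164):
  D = 121
  C = 164
  J = 267 − 4·121 − 2·164 = -545
  G = 42 + 5·164 − 2·(-545) = 1952
G: -1080 − 1952 = -3032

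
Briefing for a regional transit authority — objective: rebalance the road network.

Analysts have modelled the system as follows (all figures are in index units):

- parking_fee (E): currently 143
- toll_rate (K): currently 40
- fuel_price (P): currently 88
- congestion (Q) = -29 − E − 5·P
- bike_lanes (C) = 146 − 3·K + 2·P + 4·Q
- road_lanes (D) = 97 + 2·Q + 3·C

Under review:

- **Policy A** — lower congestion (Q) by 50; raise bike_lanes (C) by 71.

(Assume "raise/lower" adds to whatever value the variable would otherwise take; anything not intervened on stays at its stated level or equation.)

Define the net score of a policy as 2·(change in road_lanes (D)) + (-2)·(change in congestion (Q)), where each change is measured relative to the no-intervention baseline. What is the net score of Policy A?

-874

Baseline:
  E = 143
  K = 40
  P = 88
  Q = -29 − 143 − 5·88 = -612
  C = 146 − 3·40 + 2·88 + 4·(-612) = -2246
  D = 97 + 2·(-612) + 3·(-2246) = -7865
Policy A (Q − 50, C + 71):
  E = 143
  K = 40
  P = 88
  Q = -29 − 143 − 5·88 (−50 from intervention) = -662
  C = 146 − 3·40 + 2·88 + 4·(-662) (+71 from intervention) = -2375
  D = 97 + 2·(-662) + 3·(-2375) = -8352
ΔD = -8352 − (-7865) = -487; ΔQ = -662 − (-612) = -50
Score = 2·(-487) + (-2)·(-50) = -874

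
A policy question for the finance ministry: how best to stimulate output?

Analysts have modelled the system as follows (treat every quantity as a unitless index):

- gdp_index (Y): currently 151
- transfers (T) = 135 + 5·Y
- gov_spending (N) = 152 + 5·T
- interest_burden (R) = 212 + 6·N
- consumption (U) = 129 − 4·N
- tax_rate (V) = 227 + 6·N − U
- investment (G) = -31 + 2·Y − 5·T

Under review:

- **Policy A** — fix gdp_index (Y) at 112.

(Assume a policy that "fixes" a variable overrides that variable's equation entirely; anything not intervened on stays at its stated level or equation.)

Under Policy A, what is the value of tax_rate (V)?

Policy A (Y := 112):
  Y = 112
  T = 135 + 5·112 = 695
  N = 152 + 5·695 = 3627
  U = 129 − 4·3627 = -14379
  V = 227 + 6·3627 − (-14379) = 36368

36368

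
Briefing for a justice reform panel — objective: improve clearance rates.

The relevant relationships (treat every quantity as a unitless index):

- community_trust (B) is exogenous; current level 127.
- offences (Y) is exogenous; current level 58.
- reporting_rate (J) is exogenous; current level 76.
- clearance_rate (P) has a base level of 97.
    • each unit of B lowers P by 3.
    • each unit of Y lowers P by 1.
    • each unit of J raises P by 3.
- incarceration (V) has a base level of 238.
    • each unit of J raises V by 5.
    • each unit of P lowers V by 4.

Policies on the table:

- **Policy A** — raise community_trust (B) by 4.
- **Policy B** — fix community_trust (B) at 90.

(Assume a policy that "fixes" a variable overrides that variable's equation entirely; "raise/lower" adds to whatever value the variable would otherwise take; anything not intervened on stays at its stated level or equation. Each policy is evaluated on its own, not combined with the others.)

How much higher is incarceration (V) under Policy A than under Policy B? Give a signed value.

492

Policy A (B + 4):
  B = 127 + 4 = 131
  Y = 58
  J = 76
  P = 97 − 3·131 − 58 + 3·76 = -126
  V = 238 + 5·76 − 4·(-126) = 1122
Policy B (B := 90):
  B = 90
  Y = 58
  J = 76
  P = 97 − 3·90 − 58 + 3·76 = -3
  V = 238 + 5·76 − 4·(-3) = 630
V: 1122 − 630 = 492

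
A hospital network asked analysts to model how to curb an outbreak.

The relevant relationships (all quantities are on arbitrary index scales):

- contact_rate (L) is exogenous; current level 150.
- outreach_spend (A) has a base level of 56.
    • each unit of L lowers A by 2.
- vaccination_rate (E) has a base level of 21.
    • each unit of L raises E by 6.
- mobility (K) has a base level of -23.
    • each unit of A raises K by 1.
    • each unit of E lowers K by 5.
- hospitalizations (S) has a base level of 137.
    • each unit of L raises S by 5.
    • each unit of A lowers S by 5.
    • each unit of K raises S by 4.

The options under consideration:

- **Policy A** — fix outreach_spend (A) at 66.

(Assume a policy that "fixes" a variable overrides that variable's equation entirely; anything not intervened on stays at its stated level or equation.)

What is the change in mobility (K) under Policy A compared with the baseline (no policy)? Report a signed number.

310

Baseline:
  L = 150
  A = 56 − 2·150 = -244
  E = 21 + 6·150 = 921
  K = -23 + (-244) − 5·921 = -4872
Policy A (A := 66):
  L = 150
  A = 66
  E = 21 + 6·150 = 921
  K = -23 + 66 − 5·921 = -4562
Change in K: -4562 − (-4872) = 310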